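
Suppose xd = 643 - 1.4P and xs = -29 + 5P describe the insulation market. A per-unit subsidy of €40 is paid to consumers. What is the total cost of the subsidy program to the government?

Pre-subsidy: 643 - 1.4P = -29 + 5P gives P* = 105, x* = 496.
With the rebate, buyers effectively pay Pb = Ps − 40, where Ps is the price sellers receive.
Demand in terms of Ps becomes xd = 643 − 1.4(Ps − 40) = 699 - 1.4Ps. Setting this equal to supply: 699 - 1.4Ps = -29 + 5Ps, so Ps = 113.75.
Buyers pay Pb = 113.75 − 40 = 73.75; x' = -29 + 5·113.75 = 539.75.
Government outlay = subsidy × quantity = 40 × 539.75 = 21590.

Government cost = €21590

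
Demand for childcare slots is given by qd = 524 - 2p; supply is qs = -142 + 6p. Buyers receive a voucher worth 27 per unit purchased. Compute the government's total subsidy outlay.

Pre-subsidy: 524 - 2p = -142 + 6p gives p* = 83.25, q* = 357.5.
With the rebate, buyers effectively pay pb = ps − 27, where ps is the price sellers receive.
Demand in terms of ps becomes qd = 524 − 2(ps − 27) = 578 - 2ps. Setting this equal to supply: 578 - 2ps = -142 + 6ps, so ps = 90.
Buyers pay pb = 90 − 27 = 63; q' = -142 + 6·90 = 398.
Government outlay = subsidy × quantity = 27 × 398 = 10746.

Government cost = 10746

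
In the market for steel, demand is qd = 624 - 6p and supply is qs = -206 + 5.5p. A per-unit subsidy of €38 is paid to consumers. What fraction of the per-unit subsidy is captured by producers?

Producer share = 12/23

Pre-subsidy: 624 - 6p = -206 + 5.5p gives p* = 1660/23, q* = 4392/23.
With the rebate, buyers effectively pay pb = ps − 38, where ps is the price sellers receive.
Demand in terms of ps becomes qd = 624 − 6(ps − 38) = 852 - 6ps. Setting this equal to supply: 852 - 6ps = -206 + 5.5ps, so ps = 92.
Buyers pay pb = 92 − 38 = 54; q' = -206 + 5.5·92 = 300.
Buyers' price falls by p* − pb = 1660/23 − 54 = 418/23; sellers' price rises by ps − p* = 92 − 1660/23 = 456/23.
So producers capture (456/23)/38 = 12/23 of each unit of subsidy.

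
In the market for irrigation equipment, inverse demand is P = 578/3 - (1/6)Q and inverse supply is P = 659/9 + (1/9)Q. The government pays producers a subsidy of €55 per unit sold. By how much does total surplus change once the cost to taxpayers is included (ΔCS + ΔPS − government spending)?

Net change in total surplus = -€5445

Pre-subsidy: 578/3 - (1/6)Q = 659/9 + (1/9)Q gives Q* = 430 and P* = 121.
With the subsidy, sellers receive Ps = Pb + 55 for each unit, where Pb is the price buyers pay.
On the curves, Pb = 578/3 - (1/6)Q and Ps = 659/9 + (1/9)Q; the wedge Ps − Pb = 55 gives 659/9 + (1/9)Q − (578/3 - (1/6)Q) = 55, so Q' = 628.
Then Pb = 578/3 − (1/6)·628 = 88 and Ps = 659/9 + (1/9)·628 = 143.
ΔCS = ½(430 + 628)(121 − 88) = 17457; ΔPS = ½(430 + 628)(143 − 121) = 11638.
Government spending = 55 × 628 = 34540.
Net change = 17457 + 11638 − 34540 = -5445. The loss equals the DWL triangle ½·55·198.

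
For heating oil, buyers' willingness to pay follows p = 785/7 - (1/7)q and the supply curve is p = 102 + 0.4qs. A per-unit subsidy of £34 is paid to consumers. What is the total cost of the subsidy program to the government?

Government cost = 52530/19

Pre-subsidy: 785/7 - (1/7)q = 102 + 0.4q gives q* = 355/19 and p* = 2080/19.
With the rebate, buyers effectively pay pb = ps − 34, where ps is the price sellers receive.
On the curves, pb = 785/7 - (1/7)q and ps = 102 + 0.4q; the wedge ps − pb = 34 gives 102 + 0.4q − (785/7 - (1/7)q) = 34, so q' = 1545/19.
Then pb = 785/7 − (1/7)·(1545/19) = 1910/19 and ps = 102 + 0.4·(1545/19) = 2556/19.
Government outlay = subsidy × quantity = 34 × 1545/19 = 52530/19.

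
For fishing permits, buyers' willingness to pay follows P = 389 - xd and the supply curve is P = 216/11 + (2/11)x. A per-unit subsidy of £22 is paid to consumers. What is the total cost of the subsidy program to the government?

Pre-subsidy: 389 - x = 216/11 + (2/11)x gives x* = 4063/13 and P* = 994/13.
With the rebate, buyers effectively pay Pb = Ps − 22, where Ps is the price sellers receive.
On the curves, Pb = 389 - x and Ps = 216/11 + (2/11)x; the wedge Ps − Pb = 22 gives 216/11 + (2/11)x − (389 - x) = 22, so x' = 4305/13.
Then Pb = 389 − 1·(4305/13) = 752/13 and Ps = 216/11 + (2/11)·(4305/13) = 1038/13.
Government outlay = subsidy × quantity = 22 × 4305/13 = 94710/13.

Government cost = 94710/13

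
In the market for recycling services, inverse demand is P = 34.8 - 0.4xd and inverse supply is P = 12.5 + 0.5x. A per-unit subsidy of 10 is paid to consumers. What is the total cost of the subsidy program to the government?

Government cost = 3230/9

Pre-subsidy: 34.8 - 0.4x = 12.5 + 0.5x gives x* = 223/9 and P* = 224/9.
With the rebate, buyers effectively pay Pb = Ps − 10, where Ps is the price sellers receive.
On the curves, Pb = 34.8 - 0.4x and Ps = 12.5 + 0.5x; the wedge Ps − Pb = 10 gives 12.5 + 0.5x − (34.8 - 0.4x) = 10, so x' = 323/9.
Then Pb = 34.8 − 0.4·(323/9) = 184/9 and Ps = 12.5 + 0.5·(323/9) = 274/9.
Government outlay = subsidy × quantity = 10 × 323/9 = 3230/9.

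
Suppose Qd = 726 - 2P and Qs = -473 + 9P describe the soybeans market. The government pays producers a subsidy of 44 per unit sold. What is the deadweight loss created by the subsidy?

Pre-subsidy: 726 - 2P = -473 + 9P gives P* = 109, Q* = 508.
With the subsidy, sellers receive Ps = Pb + 44 for each unit, where Pb is the price buyers pay.
Supply in terms of Pb becomes Qs = -473 + 9(Pb + 44) = -77 + 9Pb. Setting this equal to demand: 726 - 2Pb = -77 + 9Pb, so Pb = 73.
Sellers receive Ps = 73 + 44 = 117; Q' = 726 − 2·73 = 580.
The subsidy expands output by 580 − 508 = 72 past the efficient level; on those units the gap between marginal cost and willingness to pay runs from 0 up to 44.
DWL = ½ × 44 × 72 = 1584.

Deadweight loss = 1584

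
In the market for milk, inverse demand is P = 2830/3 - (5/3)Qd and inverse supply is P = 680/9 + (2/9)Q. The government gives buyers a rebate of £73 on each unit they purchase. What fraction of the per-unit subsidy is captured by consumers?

Consumer share = 15/17

Pre-subsidy: 2830/3 - (5/3)Q = 680/9 + (2/9)Q gives Q* = 7810/17 and P* = 3020/17.
With the rebate, buyers effectively pay Pb = Ps − 73, where Ps is the price sellers receive.
On the curves, Pb = 2830/3 - (5/3)Q and Ps = 680/9 + (2/9)Q; the wedge Ps − Pb = 73 gives 680/9 + (2/9)Q − (2830/3 - (5/3)Q) = 73, so Q' = 8467/17.
Then Pb = 2830/3 − (5/3)·(8467/17) = 1925/17 and Ps = 680/9 + (2/9)·(8467/17) = 3166/17.
Buyers' price falls by P* − Pb = 3020/17 − 1925/17 = 1095/17; sellers' price rises by Ps − P* = 3166/17 − 3020/17 = 146/17.
So consumers capture (1095/17)/73 = 15/17 of each unit of subsidy.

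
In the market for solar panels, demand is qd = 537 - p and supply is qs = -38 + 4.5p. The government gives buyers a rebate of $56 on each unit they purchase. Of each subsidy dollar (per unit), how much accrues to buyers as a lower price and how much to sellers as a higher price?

Buyers gain 504/11 per unit; sellers gain 112/11 per unit

Pre-subsidy: 537 - p = -38 + 4.5p gives p* = 1150/11, q* = 4757/11.
With the rebate, buyers effectively pay pb = ps − 56, where ps is the price sellers receive.
Demand in terms of ps becomes qd = 537 − 1(ps − 56) = 593 - ps. Setting this equal to supply: 593 - ps = -38 + 4.5ps, so ps = 1262/11.
Buyers pay pb = 1262/11 − 56 = 646/11; q' = -38 + 4.5·(1262/11) = 5261/11.
Buyers' price falls by p* − pb = 1150/11 − 646/11 = 504/11; sellers' price rises by ps − p* = 1262/11 − 1150/11 = 112/11.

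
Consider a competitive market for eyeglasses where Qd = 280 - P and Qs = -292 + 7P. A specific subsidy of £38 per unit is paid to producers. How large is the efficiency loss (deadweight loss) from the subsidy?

Pre-subsidy: 280 - P = -292 + 7P gives P* = 71.5, Q* = 208.5.
With the subsidy, sellers receive Ps = Pb + 38 for each unit, where Pb is the price buyers pay.
Supply in terms of Pb becomes Qs = -292 + 7(Pb + 38) = -26 + 7Pb. Setting this equal to demand: 280 - Pb = -26 + 7Pb, so Pb = 38.25.
Sellers receive Ps = 38.25 + 38 = 76.25; Q' = 280 − 1·38.25 = 241.75.
The subsidy expands output by 241.75 − 208.5 = 33.25 past the efficient level; on those units the gap between marginal cost and willingness to pay runs from 0 up to 38.
DWL = ½ × 38 × 33.25 = 631.75.

Deadweight loss = £631.75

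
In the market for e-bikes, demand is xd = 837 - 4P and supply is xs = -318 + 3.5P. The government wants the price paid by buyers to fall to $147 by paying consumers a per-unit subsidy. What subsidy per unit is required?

At a buyer price of 147, quantity demanded is 837 − 4·147 = 249.
Sellers supply 249 only when they receive Ps with -318 + 3.5·Ps = 249, i.e. Ps = 162.
s = Ps − Pb = 162 − 147 = 15.

Required subsidy s = $15 per unit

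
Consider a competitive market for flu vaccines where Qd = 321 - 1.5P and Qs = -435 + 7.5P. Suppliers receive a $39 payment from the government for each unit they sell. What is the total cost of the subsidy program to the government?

Pre-subsidy: 321 - 1.5P = -435 + 7.5P gives P* = 84, Q* = 195.
With the subsidy, sellers receive Ps = Pb + 39 for each unit, where Pb is the price buyers pay.
Supply in terms of Pb becomes Qs = -435 + 7.5(Pb + 39) = -142.5 + 7.5Pb. Setting this equal to demand: 321 - 1.5Pb = -142.5 + 7.5Pb, so Pb = 51.5.
Sellers receive Ps = 51.5 + 39 = 90.5; Q' = 321 − 1.5·51.5 = 243.75.
Government outlay = subsidy × quantity = 39 × 243.75 = 9506.25.

Government cost = $9506.25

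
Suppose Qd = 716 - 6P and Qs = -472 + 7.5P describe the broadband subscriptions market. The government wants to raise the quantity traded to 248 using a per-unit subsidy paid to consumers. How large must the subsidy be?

Required subsidy s = 18 per unit

At Q = 248, invert demand for the buyer price: Pb = (716 − 248)/6 = 78; invert supply for the seller price: Ps = (248 − (-472))/7.5 = 96.
The subsidy must fill the gap: s = Ps − Pb = 96 − 78 = 18.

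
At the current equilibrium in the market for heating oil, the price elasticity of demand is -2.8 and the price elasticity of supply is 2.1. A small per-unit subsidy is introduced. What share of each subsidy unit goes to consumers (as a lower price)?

For a small subsidy around the equilibrium, the benefit split depends on the relative slopes, which at a point are proportional to the elasticities.
Buyer share = εs/(εs + |εd|) = 2.1/(2.1 + 2.8) = 3/7; seller share = |εd|/(εs + |εd|) = 4/7.

Consumer share = 3/7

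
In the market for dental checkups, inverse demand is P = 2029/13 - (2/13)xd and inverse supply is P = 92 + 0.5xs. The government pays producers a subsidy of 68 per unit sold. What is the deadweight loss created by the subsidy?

Pre-subsidy: 2029/13 - (2/13)x = 92 + 0.5x gives x* = 98 and P* = 141.
With the subsidy, sellers receive Ps = Pb + 68 for each unit, where Pb is the price buyers pay.
On the curves, Pb = 2029/13 - (2/13)x and Ps = 92 + 0.5x; the wedge Ps − Pb = 68 gives 92 + 0.5x − (2029/13 - (2/13)x) = 68, so x' = 202.
Then Pb = 2029/13 − (2/13)·202 = 125 and Ps = 92 + 0.5·202 = 193.
The subsidy expands output by 202 − 98 = 104 past the efficient level; on those units the gap between marginal cost and willingness to pay runs from 0 up to 68.
DWL = ½ × 68 × 104 = 3536.

Deadweight loss = 3536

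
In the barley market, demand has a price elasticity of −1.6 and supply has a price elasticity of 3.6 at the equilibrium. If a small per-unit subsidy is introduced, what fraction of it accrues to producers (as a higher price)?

For a small subsidy around the equilibrium, the benefit split depends on the relative slopes, which at a point are proportional to the elasticities.
Buyer share = εs/(εs + |εd|) = 3.6/(3.6 + 1.6) = 9/13; seller share = |εd|/(εs + |εd|) = 4/13.
So producers capture 4/13 of the subsidy.

Producer share = 4/13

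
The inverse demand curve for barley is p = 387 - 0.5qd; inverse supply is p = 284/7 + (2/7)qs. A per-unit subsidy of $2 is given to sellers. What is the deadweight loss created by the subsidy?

Deadweight loss = 28/11

Pre-subsidy: 387 - 0.5q = 284/7 + (2/7)q gives q* = 4850/11 and p* = 1832/11.
With the subsidy, sellers receive ps = pb + 2 for each unit, where pb is the price buyers pay.
On the curves, pb = 387 - 0.5q and ps = 284/7 + (2/7)q; the wedge ps − pb = 2 gives 284/7 + (2/7)q − (387 - 0.5q) = 2, so q' = 4878/11.
Then pb = 387 − 0.5·(4878/11) = 1818/11 and ps = 284/7 + (2/7)·(4878/11) = 1840/11.
The subsidy expands output by 4878/11 − 4850/11 = 28/11 past the efficient level; on those units the gap between marginal cost and willingness to pay runs from 0 up to 2.
DWL = ½ × 2 × 28/11 = 28/11.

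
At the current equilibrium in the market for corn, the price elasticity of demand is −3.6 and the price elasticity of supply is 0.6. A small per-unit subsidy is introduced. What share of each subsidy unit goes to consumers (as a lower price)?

For a small subsidy around the equilibrium, the benefit split depends on the relative slopes, which at a point are proportional to the elasticities.
Buyer share = εs/(εs + |εd|) = 0.6/(0.6 + 3.6) = 1/7; seller share = |εd|/(εs + |εd|) = 6/7.

Consumer share = 1/7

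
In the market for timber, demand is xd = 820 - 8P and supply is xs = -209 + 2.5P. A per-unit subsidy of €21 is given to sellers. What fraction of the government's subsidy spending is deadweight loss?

Pre-subsidy: 820 - 8P = -209 + 2.5P gives P* = 98, x* = 36.
With the subsidy, sellers receive Ps = Pb + 21 for each unit, where Pb is the price buyers pay.
Supply in terms of Pb becomes xs = -209 + 2.5(Pb + 21) = -156.5 + 2.5Pb. Setting this equal to demand: 820 - 8Pb = -156.5 + 2.5Pb, so Pb = 93.
Sellers receive Ps = 93 + 21 = 114; x' = 820 − 8·93 = 76.
ΔCS = ½(36 + 76)(98 − 93) = 280; ΔPS = ½(36 + 76)(114 − 98) = 896.
Government spending = 21 × 76 = 1596.
DWL = ½ × 21 × (76 − 36) = 420; fraction = 420 / 1596 = 5/19.

DWL / government spending = 5/19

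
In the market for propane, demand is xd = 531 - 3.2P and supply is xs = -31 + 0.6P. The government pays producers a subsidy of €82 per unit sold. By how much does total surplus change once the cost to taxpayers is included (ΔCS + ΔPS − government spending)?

Pre-subsidy: 531 - 3.2P = -31 + 0.6P gives P* = 2810/19, x* = 1097/19.
With the subsidy, sellers receive Ps = Pb + 82 for each unit, where Pb is the price buyers pay.
Supply in terms of Pb becomes xs = -31 + 0.6(Pb + 82) = 18.2 + 0.6Pb. Setting this equal to demand: 531 - 3.2Pb = 18.2 + 0.6Pb, so Pb = 2564/19.
Sellers receive Ps = 2564/19 + 82 = 4122/19; x' = 531 − 3.2·(2564/19) = 9421/95.
ΔCS = ½(1097/19 + 9421/95)(2810/19 − 2564/19) = 1833438/1805; ΔPS = ½(1097/19 + 9421/95)(4122/19 − 2810/19) = 9778336/1805.
Government spending = 82 × 9421/95 = 772522/95.
Net change = 1833438/1805 + 9778336/1805 − 772522/95 = -161376/95. The loss equals the DWL triangle ½·82·3936/95.

Net change in total surplus = -161376/95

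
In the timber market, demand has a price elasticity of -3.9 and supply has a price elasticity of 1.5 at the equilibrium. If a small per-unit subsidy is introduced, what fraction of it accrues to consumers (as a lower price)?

Consumer share = 5/18

For a small subsidy around the equilibrium, the benefit split depends on the relative slopes, which at a point are proportional to the elasticities.
Buyer share = εs/(εs + |εd|) = 1.5/(1.5 + 3.9) = 5/18; seller share = |εd|/(εs + |εd|) = 13/18.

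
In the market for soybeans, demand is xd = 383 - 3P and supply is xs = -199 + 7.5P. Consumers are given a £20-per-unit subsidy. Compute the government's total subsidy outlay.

Pre-subsidy: 383 - 3P = -199 + 7.5P gives P* = 388/7, x* = 1517/7.
With the rebate, buyers effectively pay Pb = Ps − 20, where Ps is the price sellers receive.
Demand in terms of Ps becomes xd = 383 − 3(Ps − 20) = 443 - 3Ps. Setting this equal to supply: 443 - 3Ps = -199 + 7.5Ps, so Ps = 428/7.
Buyers pay Pb = 428/7 − 20 = 288/7; x' = -199 + 7.5·(428/7) = 1817/7.
Government outlay = subsidy × quantity = 20 × 1817/7 = 36340/7.

Government cost = 36340/7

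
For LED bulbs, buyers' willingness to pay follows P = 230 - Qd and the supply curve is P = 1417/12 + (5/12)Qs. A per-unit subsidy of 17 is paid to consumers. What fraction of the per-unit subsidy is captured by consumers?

Consumer share = 12/17

Pre-subsidy: 230 - Q = 1417/12 + (5/12)Q gives Q* = 79 and P* = 151.
With the rebate, buyers effectively pay Pb = Ps − 17, where Ps is the price sellers receive.
On the curves, Pb = 230 - Q and Ps = 1417/12 + (5/12)Q; the wedge Ps − Pb = 17 gives 1417/12 + (5/12)Q − (230 - Q) = 17, so Q' = 91.
Then Pb = 230 − 1·91 = 139 and Ps = 1417/12 + (5/12)·91 = 156.
Buyers' price falls by P* − Pb = 151 − 139 = 12; sellers' price rises by Ps − P* = 156 − 151 = 5.
So consumers capture 12/17 = 12/17 of each unit of subsidy.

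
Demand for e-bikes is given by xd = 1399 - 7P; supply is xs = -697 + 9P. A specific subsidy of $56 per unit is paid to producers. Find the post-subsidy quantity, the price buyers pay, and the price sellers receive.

x' = 702.5; buyers pay $99.5; sellers receive $155.5

Pre-subsidy: 1399 - 7P = -697 + 9P gives P* = 131, x* = 482.
With the subsidy, sellers receive Ps = Pb + 56 for each unit, where Pb is the price buyers pay.
Supply in terms of Pb becomes xs = -697 + 9(Pb + 56) = -193 + 9Pb. Setting this equal to demand: 1399 - 7Pb = -193 + 9Pb, so Pb = 99.5.
Sellers receive Ps = 99.5 + 56 = 155.5; x' = 1399 − 7·99.5 = 702.5.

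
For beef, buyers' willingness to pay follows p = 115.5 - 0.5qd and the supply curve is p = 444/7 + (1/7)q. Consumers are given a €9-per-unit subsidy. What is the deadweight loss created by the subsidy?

Deadweight loss = €63

Pre-subsidy: 115.5 - 0.5q = 444/7 + (1/7)q gives q* = 81 and p* = 75.
With the rebate, buyers effectively pay pb = ps − 9, where ps is the price sellers receive.
On the curves, pb = 115.5 - 0.5q and ps = 444/7 + (1/7)q; the wedge ps − pb = 9 gives 444/7 + (1/7)q − (115.5 - 0.5q) = 9, so q' = 95.
Then pb = 115.5 − 0.5·95 = 68 and ps = 444/7 + (1/7)·95 = 77.
The subsidy expands output by 95 − 81 = 14 past the efficient level; on those units the gap between marginal cost and willingness to pay runs from 0 up to 9.
DWL = ½ × 9 × 14 = 63.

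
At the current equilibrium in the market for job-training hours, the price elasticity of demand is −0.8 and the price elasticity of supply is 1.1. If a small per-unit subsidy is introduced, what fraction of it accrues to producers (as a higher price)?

Producer share = 8/19

For a small subsidy around the equilibrium, the benefit split depends on the relative slopes, which at a point are proportional to the elasticities.
Buyer share = εs/(εs + |εd|) = 1.1/(1.1 + 0.8) = 11/19; seller share = |εd|/(εs + |εd|) = 8/19.
So producers capture 8/19 of the subsidy.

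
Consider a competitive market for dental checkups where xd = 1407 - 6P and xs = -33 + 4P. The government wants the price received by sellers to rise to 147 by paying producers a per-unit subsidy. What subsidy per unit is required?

Required subsidy s = 5 per unit

At a seller price of 147, quantity supplied is -33 + 4·147 = 555.
Buyers absorb 555 only when they pay Pb with 1407 − 6·Pb = 555, i.e. Pb = 142.
s = Ps − Pb = 147 − 142 = 5.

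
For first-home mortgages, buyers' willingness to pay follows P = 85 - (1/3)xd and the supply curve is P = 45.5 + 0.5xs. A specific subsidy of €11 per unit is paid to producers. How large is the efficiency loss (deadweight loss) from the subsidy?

Deadweight loss = €72.6

Pre-subsidy: 85 - (1/3)x = 45.5 + 0.5x gives x* = 47.4 and P* = 69.2.
With the subsidy, sellers receive Ps = Pb + 11 for each unit, where Pb is the price buyers pay.
On the curves, Pb = 85 - (1/3)x and Ps = 45.5 + 0.5x; the wedge Ps − Pb = 11 gives 45.5 + 0.5x − (85 - (1/3)x) = 11, so x' = 60.6.
Then Pb = 85 − (1/3)·60.6 = 64.8 and Ps = 45.5 + 0.5·60.6 = 75.8.
The subsidy expands output by 60.6 − 47.4 = 13.2 past the efficient level; on those units the gap between marginal cost and willingness to pay runs from 0 up to 11.
DWL = ½ × 11 × 13.2 = 72.6.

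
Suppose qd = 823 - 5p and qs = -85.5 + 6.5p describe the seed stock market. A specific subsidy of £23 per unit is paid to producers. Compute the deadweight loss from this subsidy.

Pre-subsidy: 823 - 5p = -85.5 + 6.5p gives p* = 79, q* = 428.
With the subsidy, sellers receive ps = pb + 23 for each unit, where pb is the price buyers pay.
Supply in terms of pb becomes qs = -85.5 + 6.5(pb + 23) = 64 + 6.5pb. Setting this equal to demand: 823 - 5pb = 64 + 6.5pb, so pb = 66.
Sellers receive ps = 66 + 23 = 89; q' = 823 − 5·66 = 493.
The subsidy expands output by 493 − 428 = 65 past the efficient level; on those units the gap between marginal cost and willingness to pay runs from 0 up to 23.
DWL = ½ × 23 × 65 = 747.5.

Deadweight loss = £747.5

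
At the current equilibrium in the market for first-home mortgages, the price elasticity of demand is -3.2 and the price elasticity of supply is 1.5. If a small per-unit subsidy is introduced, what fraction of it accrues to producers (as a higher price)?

For a small subsidy around the equilibrium, the benefit split depends on the relative slopes, which at a point are proportional to the elasticities.
Buyer share = εs/(εs + |εd|) = 1.5/(1.5 + 3.2) = 15/47; seller share = |εd|/(εs + |εd|) = 32/47.
So producers capture 32/47 of the subsidy.

Producer share = 32/47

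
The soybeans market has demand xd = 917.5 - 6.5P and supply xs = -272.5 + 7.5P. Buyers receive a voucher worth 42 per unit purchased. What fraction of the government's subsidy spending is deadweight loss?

DWL / government spending = 117/818

Pre-subsidy: 917.5 - 6.5P = -272.5 + 7.5P gives P* = 85, x* = 365.
With the rebate, buyers effectively pay Pb = Ps − 42, where Ps is the price sellers receive.
Demand in terms of Ps becomes xd = 917.5 − 6.5(Ps − 42) = 1190.5 - 6.5Ps. Setting this equal to supply: 1190.5 - 6.5Ps = -272.5 + 7.5Ps, so Ps = 104.5.
Buyers pay Pb = 104.5 − 42 = 62.5; x' = -272.5 + 7.5·104.5 = 511.25.
ΔCS = ½(365 + 511.25)(85 − 62.5) = 9857.8125; ΔPS = ½(365 + 511.25)(104.5 − 85) = 8543.4375.
Government spending = 42 × 511.25 = 21472.5.
DWL = ½ × 42 × (511.25 − 365) = 3071.25; fraction = 3071.25 / 21472.5 = 117/818.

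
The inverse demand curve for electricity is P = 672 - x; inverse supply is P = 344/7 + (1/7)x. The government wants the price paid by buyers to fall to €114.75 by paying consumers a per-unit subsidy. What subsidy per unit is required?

Required subsidy s = €14 per unit

At a buyer price of 114.75, quantity demanded is 672 − 1·114.75 = 557.25.
Sellers supply 557.25 only when they receive Ps = 344/7 + (1/7)·557.25 = 128.75.
s = Ps − Pb = 128.75 − 114.75 = 14.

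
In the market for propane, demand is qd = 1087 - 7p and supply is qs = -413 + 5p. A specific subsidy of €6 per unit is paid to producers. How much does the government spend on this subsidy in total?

Pre-subsidy: 1087 - 7p = -413 + 5p gives p* = 125, q* = 212.
With the subsidy, sellers receive ps = pb + 6 for each unit, where pb is the price buyers pay.
Supply in terms of pb becomes qs = -413 + 5(pb + 6) = -383 + 5pb. Setting this equal to demand: 1087 - 7pb = -383 + 5pb, so pb = 122.5.
Sellers receive ps = 122.5 + 6 = 128.5; q' = 1087 − 7·122.5 = 229.5.
Government outlay = subsidy × quantity = 6 × 229.5 = 1377.

Government cost = €1377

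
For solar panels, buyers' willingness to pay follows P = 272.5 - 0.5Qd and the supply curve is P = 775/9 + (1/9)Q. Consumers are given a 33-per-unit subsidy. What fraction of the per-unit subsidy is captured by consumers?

Consumer share = 9/11

Pre-subsidy: 272.5 - 0.5Q = 775/9 + (1/9)Q gives Q* = 305 and P* = 120.
With the rebate, buyers effectively pay Pb = Ps − 33, where Ps is the price sellers receive.
On the curves, Pb = 272.5 - 0.5Q and Ps = 775/9 + (1/9)Q; the wedge Ps − Pb = 33 gives 775/9 + (1/9)Q − (272.5 - 0.5Q) = 33, so Q' = 359.
Then Pb = 272.5 − 0.5·359 = 93 and Ps = 775/9 + (1/9)·359 = 126.
Buyers' price falls by P* − Pb = 120 − 93 = 27; sellers' price rises by Ps − P* = 126 − 120 = 6.
So consumers capture 27/33 = 9/11 of each unit of subsidy.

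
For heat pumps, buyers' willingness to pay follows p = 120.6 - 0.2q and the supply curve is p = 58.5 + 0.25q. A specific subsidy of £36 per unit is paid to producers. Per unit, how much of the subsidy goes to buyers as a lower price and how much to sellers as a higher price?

Pre-subsidy: 120.6 - 0.2q = 58.5 + 0.25q gives q* = 138 and p* = 93.
With the subsidy, sellers receive ps = pb + 36 for each unit, where pb is the price buyers pay.
On the curves, pb = 120.6 - 0.2q and ps = 58.5 + 0.25q; the wedge ps − pb = 36 gives 58.5 + 0.25q − (120.6 - 0.2q) = 36, so q' = 218.
Then pb = 120.6 − 0.2·218 = 77 and ps = 58.5 + 0.25·218 = 113.
Buyers' price falls by p* − pb = 93 − 77 = 16; sellers' price rises by ps − p* = 113 − 93 = 20.

Buyers gain £16 per unit; sellers gain £20 per unit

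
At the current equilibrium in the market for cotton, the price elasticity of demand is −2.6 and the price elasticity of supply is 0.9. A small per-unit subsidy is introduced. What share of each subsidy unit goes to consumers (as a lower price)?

Consumer share = 9/35

For a small subsidy around the equilibrium, the benefit split depends on the relative slopes, which at a point are proportional to the elasticities.
Buyer share = εs/(εs + |εd|) = 0.9/(0.9 + 2.6) = 9/35; seller share = |εd|/(εs + |εd|) = 26/35.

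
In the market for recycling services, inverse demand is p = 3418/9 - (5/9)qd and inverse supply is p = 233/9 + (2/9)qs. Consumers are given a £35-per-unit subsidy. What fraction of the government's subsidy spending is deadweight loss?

DWL / government spending = 0.045

Pre-subsidy: 3418/9 - (5/9)q = 233/9 + (2/9)q gives q* = 455 and p* = 127.
With the rebate, buyers effectively pay pb = ps − 35, where ps is the price sellers receive.
On the curves, pb = 3418/9 - (5/9)q and ps = 233/9 + (2/9)q; the wedge ps − pb = 35 gives 233/9 + (2/9)q − (3418/9 - (5/9)q) = 35, so q' = 500.
Then pb = 3418/9 − (5/9)·500 = 102 and ps = 233/9 + (2/9)·500 = 137.
ΔCS = ½(455 + 500)(127 − 102) = 11937.5; ΔPS = ½(455 + 500)(137 − 127) = 4775.
Government spending = 35 × 500 = 17500.
DWL = ½ × 35 × (500 − 455) = 787.5; fraction = 787.5 / 17500 = 0.045.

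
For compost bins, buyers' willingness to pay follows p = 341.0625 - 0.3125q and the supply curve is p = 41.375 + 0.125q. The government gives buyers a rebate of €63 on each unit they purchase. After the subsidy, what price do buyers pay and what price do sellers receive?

Buyers pay €82; sellers receive €145

Pre-subsidy: 341.0625 - 0.3125q = 41.375 + 0.125q gives q* = 685 and p* = 127.
With the rebate, buyers effectively pay pb = ps − 63, where ps is the price sellers receive.
On the curves, pb = 341.0625 - 0.3125q and ps = 41.375 + 0.125q; the wedge ps − pb = 63 gives 41.375 + 0.125q − (341.0625 - 0.3125q) = 63, so q' = 829.
Then pb = 341.0625 − 0.3125·829 = 82 and ps = 41.375 + 0.125·829 = 145.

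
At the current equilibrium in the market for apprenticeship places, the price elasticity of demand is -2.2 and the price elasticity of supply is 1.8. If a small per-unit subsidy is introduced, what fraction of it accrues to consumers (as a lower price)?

Consumer share = 0.45

For a small subsidy around the equilibrium, the benefit split depends on the relative slopes, which at a point are proportional to the elasticities.
Buyer share = εs/(εs + |εd|) = 1.8/(1.8 + 2.2) = 0.45; seller share = |εd|/(εs + |εd|) = 0.55.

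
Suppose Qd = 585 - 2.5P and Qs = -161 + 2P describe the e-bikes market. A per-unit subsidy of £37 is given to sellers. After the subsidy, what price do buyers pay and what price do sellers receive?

Pre-subsidy: 585 - 2.5P = -161 + 2P gives P* = 1492/9, Q* = 1535/9.
With the subsidy, sellers receive Ps = Pb + 37 for each unit, where Pb is the price buyers pay.
Supply in terms of Pb becomes Qs = -161 + 2(Pb + 37) = -87 + 2Pb. Setting this equal to demand: 585 - 2.5Pb = -87 + 2Pb, so Pb = 448/3.
Sellers receive Ps = 448/3 + 37 = 559/3; Q' = 585 − 2.5·(448/3) = 635/3.

Buyers pay 448/3; sellers receive 559/3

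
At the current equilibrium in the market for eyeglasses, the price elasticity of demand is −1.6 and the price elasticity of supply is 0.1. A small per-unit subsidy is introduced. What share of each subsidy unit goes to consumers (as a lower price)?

For a small subsidy around the equilibrium, the benefit split depends on the relative slopes, which at a point are proportional to the elasticities.
Buyer share = εs/(εs + |εd|) = 0.1/(0.1 + 1.6) = 1/17; seller share = |εd|/(εs + |εd|) = 16/17.

Consumer share = 1/17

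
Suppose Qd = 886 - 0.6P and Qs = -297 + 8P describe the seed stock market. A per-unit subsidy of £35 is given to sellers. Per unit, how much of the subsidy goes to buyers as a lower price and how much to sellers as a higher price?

Pre-subsidy: 886 - 0.6P = -297 + 8P gives P* = 5915/43, Q* = 34549/43.
With the subsidy, sellers receive Ps = Pb + 35 for each unit, where Pb is the price buyers pay.
Supply in terms of Pb becomes Qs = -297 + 8(Pb + 35) = -17 + 8Pb. Setting this equal to demand: 886 - 0.6Pb = -17 + 8Pb, so Pb = 105.
Sellers receive Ps = 105 + 35 = 140; Q' = 886 − 0.6·105 = 823.
Buyers' price falls by P* − Pb = 5915/43 − 105 = 1400/43; sellers' price rises by Ps − P* = 140 − 5915/43 = 105/43.

Buyers gain 1400/43 per unit; sellers gain 105/43 per unit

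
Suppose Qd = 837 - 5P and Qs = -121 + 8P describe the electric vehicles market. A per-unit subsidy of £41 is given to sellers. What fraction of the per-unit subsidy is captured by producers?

Producer share = 5/13

Pre-subsidy: 837 - 5P = -121 + 8P gives P* = 958/13, Q* = 6091/13.
With the subsidy, sellers receive Ps = Pb + 41 for each unit, where Pb is the price buyers pay.
Supply in terms of Pb becomes Qs = -121 + 8(Pb + 41) = 207 + 8Pb. Setting this equal to demand: 837 - 5Pb = 207 + 8Pb, so Pb = 630/13.
Sellers receive Ps = 630/13 + 41 = 1163/13; Q' = 837 − 5·(630/13) = 7731/13.
Buyers' price falls by P* − Pb = 958/13 − 630/13 = 328/13; sellers' price rises by Ps − P* = 1163/13 − 958/13 = 205/13.
So producers capture (205/13)/41 = 5/13 of each unit of subsidy.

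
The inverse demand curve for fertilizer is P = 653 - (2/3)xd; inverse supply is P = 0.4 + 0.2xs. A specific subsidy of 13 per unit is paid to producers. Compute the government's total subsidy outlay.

Government cost = 9984

Pre-subsidy: 653 - (2/3)x = 0.4 + 0.2x gives x* = 753 and P* = 151.
With the subsidy, sellers receive Ps = Pb + 13 for each unit, where Pb is the price buyers pay.
On the curves, Pb = 653 - (2/3)x and Ps = 0.4 + 0.2x; the wedge Ps − Pb = 13 gives 0.4 + 0.2x − (653 - (2/3)x) = 13, so x' = 768.
Then Pb = 653 − (2/3)·768 = 141 and Ps = 0.4 + 0.2·768 = 154.
Government outlay = subsidy × quantity = 13 × 768 = 9984.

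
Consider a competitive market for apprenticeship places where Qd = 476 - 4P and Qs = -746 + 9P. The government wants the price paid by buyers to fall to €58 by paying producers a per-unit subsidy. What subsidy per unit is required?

At a buyer price of 58, quantity demanded is 476 − 4·58 = 244.
Sellers supply 244 only when they receive Ps with -746 + 9·Ps = 244, i.e. Ps = 110.
s = Ps − Pb = 110 − 58 = 52.

Required subsidy s = €52 per unit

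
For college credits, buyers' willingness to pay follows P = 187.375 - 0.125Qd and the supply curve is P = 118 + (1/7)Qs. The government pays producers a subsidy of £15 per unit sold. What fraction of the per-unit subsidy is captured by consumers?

Pre-subsidy: 187.375 - 0.125Q = 118 + (1/7)Q gives Q* = 259 and P* = 155.
With the subsidy, sellers receive Ps = Pb + 15 for each unit, where Pb is the price buyers pay.
On the curves, Pb = 187.375 - 0.125Q and Ps = 118 + (1/7)Q; the wedge Ps − Pb = 15 gives 118 + (1/7)Q − (187.375 - 0.125Q) = 15, so Q' = 315.
Then Pb = 187.375 − 0.125·315 = 148 and Ps = 118 + (1/7)·315 = 163.
Buyers' price falls by P* − Pb = 155 − 148 = 7; sellers' price rises by Ps − P* = 163 − 155 = 8.
So consumers capture 7/15 = 7/15 of each unit of subsidy.

Consumer share = 7/15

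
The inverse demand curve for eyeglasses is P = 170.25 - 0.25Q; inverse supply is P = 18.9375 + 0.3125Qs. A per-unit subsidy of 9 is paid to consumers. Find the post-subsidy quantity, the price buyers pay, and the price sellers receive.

Q' = 285; buyers pay 99; sellers receive 108

Pre-subsidy: 170.25 - 0.25Q = 18.9375 + 0.3125Q gives Q* = 269 and P* = 103.
With the rebate, buyers effectively pay Pb = Ps − 9, where Ps is the price sellers receive.
On the curves, Pb = 170.25 - 0.25Q and Ps = 18.9375 + 0.3125Q; the wedge Ps − Pb = 9 gives 18.9375 + 0.3125Q − (170.25 - 0.25Q) = 9, so Q' = 285.
Then Pb = 170.25 − 0.25·285 = 99 and Ps = 18.9375 + 0.3125·285 = 108.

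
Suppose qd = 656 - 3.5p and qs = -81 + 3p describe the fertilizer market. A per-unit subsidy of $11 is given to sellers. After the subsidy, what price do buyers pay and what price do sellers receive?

Buyers pay 1408/13; sellers receive 1551/13

Pre-subsidy: 656 - 3.5p = -81 + 3p gives p* = 1474/13, q* = 3369/13.
With the subsidy, sellers receive ps = pb + 11 for each unit, where pb is the price buyers pay.
Supply in terms of pb becomes qs = -81 + 3(pb + 11) = -48 + 3pb. Setting this equal to demand: 656 - 3.5pb = -48 + 3pb, so pb = 1408/13.
Sellers receive ps = 1408/13 + 11 = 1551/13; q' = 656 − 3.5·(1408/13) = 3600/13.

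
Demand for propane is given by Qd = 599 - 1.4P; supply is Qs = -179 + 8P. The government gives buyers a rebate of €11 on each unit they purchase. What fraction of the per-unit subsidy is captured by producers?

Pre-subsidy: 599 - 1.4P = -179 + 8P gives P* = 3890/47, Q* = 22707/47.
With the rebate, buyers effectively pay Pb = Ps − 11, where Ps is the price sellers receive.
Demand in terms of Ps becomes Qd = 599 − 1.4(Ps − 11) = 614.4 - 1.4Ps. Setting this equal to supply: 614.4 - 1.4Ps = -179 + 8Ps, so Ps = 3967/47.
Buyers pay Pb = 3967/47 − 11 = 3450/47; Q' = -179 + 8·(3967/47) = 23323/47.
Buyers' price falls by P* − Pb = 3890/47 − 3450/47 = 440/47; sellers' price rises by Ps − P* = 3967/47 − 3890/47 = 77/47.
So producers capture (77/47)/11 = 7/47 of each unit of subsidy.

Producer share = 7/47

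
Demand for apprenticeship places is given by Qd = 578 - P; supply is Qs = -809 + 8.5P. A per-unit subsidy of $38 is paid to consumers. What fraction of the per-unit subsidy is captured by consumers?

Consumer share = 17/19

Pre-subsidy: 578 - P = -809 + 8.5P gives P* = 146, Q* = 432.
With the rebate, buyers effectively pay Pb = Ps − 38, where Ps is the price sellers receive.
Demand in terms of Ps becomes Qd = 578 − 1(Ps − 38) = 616 - Ps. Setting this equal to supply: 616 - Ps = -809 + 8.5Ps, so Ps = 150.
Buyers pay Pb = 150 − 38 = 112; Q' = -809 + 8.5·150 = 466.
Buyers' price falls by P* − Pb = 146 − 112 = 34; sellers' price rises by Ps − P* = 150 − 146 = 4.
So consumers capture 34/38 = 17/19 of each unit of subsidy.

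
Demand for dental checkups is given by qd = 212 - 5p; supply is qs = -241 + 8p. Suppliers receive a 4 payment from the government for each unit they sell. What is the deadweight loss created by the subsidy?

Deadweight loss = 320/13

Pre-subsidy: 212 - 5p = -241 + 8p gives p* = 453/13, q* = 491/13.
With the subsidy, sellers receive ps = pb + 4 for each unit, where pb is the price buyers pay.
Supply in terms of pb becomes qs = -241 + 8(pb + 4) = -209 + 8pb. Setting this equal to demand: 212 - 5pb = -209 + 8pb, so pb = 421/13.
Sellers receive ps = 421/13 + 4 = 473/13; q' = 212 − 5·(421/13) = 651/13.
The subsidy expands output by 651/13 − 491/13 = 160/13 past the efficient level; on those units the gap between marginal cost and willingness to pay runs from 0 up to 4.
DWL = ½ × 4 × 160/13 = 320/13.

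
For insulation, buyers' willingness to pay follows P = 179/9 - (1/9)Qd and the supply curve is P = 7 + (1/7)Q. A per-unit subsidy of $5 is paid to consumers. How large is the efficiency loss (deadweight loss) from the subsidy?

Deadweight loss = $49.21875

Pre-subsidy: 179/9 - (1/9)Q = 7 + (1/7)Q gives Q* = 50.75 and P* = 14.25.
With the rebate, buyers effectively pay Pb = Ps − 5, where Ps is the price sellers receive.
On the curves, Pb = 179/9 - (1/9)Q and Ps = 7 + (1/7)Q; the wedge Ps − Pb = 5 gives 7 + (1/7)Q − (179/9 - (1/9)Q) = 5, so Q' = 70.4375.
Then Pb = 179/9 − (1/9)·70.4375 = 12.0625 and Ps = 7 + (1/7)·70.4375 = 17.0625.
The subsidy expands output by 70.4375 − 50.75 = 19.6875 past the efficient level; on those units the gap between marginal cost and willingness to pay runs from 0 up to 5.
DWL = ½ × 5 × 19.6875 = 49.21875.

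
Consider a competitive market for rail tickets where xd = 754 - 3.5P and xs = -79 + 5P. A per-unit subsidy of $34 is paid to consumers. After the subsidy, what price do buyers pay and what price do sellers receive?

Pre-subsidy: 754 - 3.5P = -79 + 5P gives P* = 98, x* = 411.
With the rebate, buyers effectively pay Pb = Ps − 34, where Ps is the price sellers receive.
Demand in terms of Ps becomes xd = 754 − 3.5(Ps − 34) = 873 - 3.5Ps. Setting this equal to supply: 873 - 3.5Ps = -79 + 5Ps, so Ps = 112.
Buyers pay Pb = 112 − 34 = 78; x' = -79 + 5·112 = 481.

Buyers pay $78; sellers receive $112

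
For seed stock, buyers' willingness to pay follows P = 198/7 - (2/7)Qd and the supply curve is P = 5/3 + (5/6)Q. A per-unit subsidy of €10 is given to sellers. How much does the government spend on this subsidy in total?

Pre-subsidy: 198/7 - (2/7)Q = 5/3 + (5/6)Q gives Q* = 1118/47 and P* = 1010/47.
With the subsidy, sellers receive Ps = Pb + 10 for each unit, where Pb is the price buyers pay.
On the curves, Pb = 198/7 - (2/7)Q and Ps = 5/3 + (5/6)Q; the wedge Ps − Pb = 10 gives 5/3 + (5/6)Q − (198/7 - (2/7)Q) = 10, so Q' = 1538/47.
Then Pb = 198/7 − (2/7)·(1538/47) = 890/47 and Ps = 5/3 + (5/6)·(1538/47) = 1360/47.
Government outlay = subsidy × quantity = 10 × 1538/47 = 15380/47.

Government cost = 15380/47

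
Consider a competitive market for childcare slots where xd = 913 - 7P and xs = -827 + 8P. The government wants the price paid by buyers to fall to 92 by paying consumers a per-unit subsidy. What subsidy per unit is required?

Required subsidy s = 45 per unit

At a buyer price of 92, quantity demanded is 913 − 7·92 = 269.
Sellers supply 269 only when they receive Ps with -827 + 8·Ps = 269, i.e. Ps = 137.
s = Ps − Pb = 137 − 92 = 45.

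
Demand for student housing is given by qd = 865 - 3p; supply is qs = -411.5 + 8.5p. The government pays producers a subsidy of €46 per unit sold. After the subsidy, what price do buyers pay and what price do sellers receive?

Pre-subsidy: 865 - 3p = -411.5 + 8.5p gives p* = 111, q* = 532.
With the subsidy, sellers receive ps = pb + 46 for each unit, where pb is the price buyers pay.
Supply in terms of pb becomes qs = -411.5 + 8.5(pb + 46) = -20.5 + 8.5pb. Setting this equal to demand: 865 - 3pb = -20.5 + 8.5pb, so pb = 77.
Sellers receive ps = 77 + 46 = 123; q' = 865 − 3·77 = 634.

Buyers pay €77; sellers receive €123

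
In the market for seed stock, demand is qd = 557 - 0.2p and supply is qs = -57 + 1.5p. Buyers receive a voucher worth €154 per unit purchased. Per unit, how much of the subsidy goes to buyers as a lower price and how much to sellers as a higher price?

Pre-subsidy: 557 - 0.2p = -57 + 1.5p gives p* = 6140/17, q* = 8241/17.
With the rebate, buyers effectively pay pb = ps − 154, where ps is the price sellers receive.
Demand in terms of ps becomes qd = 557 − 0.2(ps − 154) = 587.8 - 0.2ps. Setting this equal to supply: 587.8 - 0.2ps = -57 + 1.5ps, so ps = 6448/17.
Buyers pay pb = 6448/17 − 154 = 3830/17; q' = -57 + 1.5·(6448/17) = 8703/17.
Buyers' price falls by p* − pb = 6140/17 − 3830/17 = 2310/17; sellers' price rises by ps − p* = 6448/17 − 6140/17 = 308/17.

Buyers gain 2310/17 per unit; sellers gain 308/17 per unit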